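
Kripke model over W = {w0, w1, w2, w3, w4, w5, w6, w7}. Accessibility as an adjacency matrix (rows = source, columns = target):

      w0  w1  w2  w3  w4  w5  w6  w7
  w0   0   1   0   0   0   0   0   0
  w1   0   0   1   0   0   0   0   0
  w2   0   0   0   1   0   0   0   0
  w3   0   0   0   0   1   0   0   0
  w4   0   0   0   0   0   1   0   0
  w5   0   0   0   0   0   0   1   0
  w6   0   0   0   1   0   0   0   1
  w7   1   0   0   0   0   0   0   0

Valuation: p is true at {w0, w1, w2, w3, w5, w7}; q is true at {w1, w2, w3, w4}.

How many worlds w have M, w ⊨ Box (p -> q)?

w0: successors {w1}; p -> q there: w1:T. ✓
w1: successors {w2}; p -> q there: w2:T. ✓
w2: successors {w3}; p -> q there: w3:T. ✓
w3: successors {w4}; p -> q there: w4:T. ✓
w4: successors {w5}; p -> q there: w5:F. ✗
w5: successors {w6}; p -> q there: w6:T. ✓
w6: successors {w3, w7}; p -> q there: w3:T, w7:F. ✗
w7: successors {w0}; p -> q there: w0:F. ✗
Satisfying worlds: {w0, w1, w2, w3, w5}.

5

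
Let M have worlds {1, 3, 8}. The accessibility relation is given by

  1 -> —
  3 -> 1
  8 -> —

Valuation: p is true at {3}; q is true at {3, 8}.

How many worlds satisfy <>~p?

1: no successors, so <>~p fails. ✗
3: successors {1}; ~p there: 1:T. ✓
8: no successors, so <>~p fails. ✗
Satisfying worlds: {3}.

1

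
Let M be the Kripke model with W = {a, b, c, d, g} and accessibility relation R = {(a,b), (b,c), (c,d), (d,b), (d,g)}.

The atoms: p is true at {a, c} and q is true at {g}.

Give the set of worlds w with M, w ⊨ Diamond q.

a: successors {b}; q there: b:F. ✗
b: successors {c}; q there: c:F. ✗
c: successors {d}; q there: d:F. ✗
d: successors {b, g}; q there: b:F, g:T. ✓
g: no successors, so Diamond q fails. ✗

{d}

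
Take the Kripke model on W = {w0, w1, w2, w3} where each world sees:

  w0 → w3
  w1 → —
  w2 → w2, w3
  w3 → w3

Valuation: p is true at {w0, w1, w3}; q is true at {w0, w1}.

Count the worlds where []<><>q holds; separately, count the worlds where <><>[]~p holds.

1 and 0

For []<><>q:
w0: successors {w3}; <><>q there: w3:F. ✗
w1: no successors, so []<><>q holds vacuously. ✓
w2: successors {w2, w3}; <><>q there: w2:F, w3:F. ✗
w3: successors {w3}; <><>q there: w3:F. ✗
— 1 world.
For <><>[]~p:
w0: successors {w3}; <>[]~p there: w3:F. ✗
w1: no successors, so <><>[]~p fails. ✗
w2: successors {w2, w3}; <>[]~p there: w2:F, w3:F. ✗
w3: successors {w3}; <>[]~p there: w3:F. ✗
— 0 worlds.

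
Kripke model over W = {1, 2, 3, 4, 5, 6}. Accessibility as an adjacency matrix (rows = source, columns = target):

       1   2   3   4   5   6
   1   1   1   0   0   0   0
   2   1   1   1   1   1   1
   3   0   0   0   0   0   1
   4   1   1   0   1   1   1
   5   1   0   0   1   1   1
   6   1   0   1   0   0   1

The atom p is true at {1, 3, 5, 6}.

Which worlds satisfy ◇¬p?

{1, 2, 4, 5}

1: successors {1, 2}; ¬p there: 1:F, 2:T. ✓
2: successors {1, 2, 3, 4, 5, 6}; ¬p there: 1:F, 2:T, 3:F, 4:T, 5:F, 6:F. ✓
3: successors {6}; ¬p there: 6:F. ✗
4: successors {1, 2, 4, 5, 6}; ¬p there: 1:F, 2:T, 4:T, 5:F, 6:F. ✓
5: successors {1, 4, 5, 6}; ¬p there: 1:F, 4:T, 5:F, 6:F. ✓
6: successors {1, 3, 6}; ¬p there: 1:F, 3:F, 6:F. ✗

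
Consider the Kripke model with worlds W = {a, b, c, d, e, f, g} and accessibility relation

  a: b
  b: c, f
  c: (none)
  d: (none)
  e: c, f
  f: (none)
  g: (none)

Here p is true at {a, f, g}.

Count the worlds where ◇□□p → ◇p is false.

1

a: ◇□□p is T, ◇p is F. ✗
b: ◇□□p is T, ◇p is T. ✓
c: ◇□□p is F, ◇p is F. ✓
d: ◇□□p is F, ◇p is F. ✓
e: ◇□□p is T, ◇p is T. ✓
f: ◇□□p is F, ◇p is F. ✓
g: ◇□□p is F, ◇p is F. ✓
Satisfying worlds: {b, c, d, e, f, g}.
So ◇□□p → ◇p fails at the other 1 world.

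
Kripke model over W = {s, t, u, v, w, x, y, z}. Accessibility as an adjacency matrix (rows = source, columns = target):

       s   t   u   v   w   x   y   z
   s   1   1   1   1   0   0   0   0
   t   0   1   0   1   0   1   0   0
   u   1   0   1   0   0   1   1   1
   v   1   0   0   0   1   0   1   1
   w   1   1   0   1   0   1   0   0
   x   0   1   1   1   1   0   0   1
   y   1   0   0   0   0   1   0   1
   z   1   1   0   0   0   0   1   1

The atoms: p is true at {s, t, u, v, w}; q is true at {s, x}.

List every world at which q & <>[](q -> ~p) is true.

{s, x}

s: q is T, <>[](q -> ~p) is T. ✓
t: q is F, <>[](q -> ~p) is T. ✗
u: q is F, <>[](q -> ~p) is T. ✗
v: q is F, <>[](q -> ~p) is F. ✗
w: q is F, <>[](q -> ~p) is T. ✗
x: q is T, <>[](q -> ~p) is T. ✓
y: q is F, <>[](q -> ~p) is T. ✗
z: q is F, <>[](q -> ~p) is T. ✗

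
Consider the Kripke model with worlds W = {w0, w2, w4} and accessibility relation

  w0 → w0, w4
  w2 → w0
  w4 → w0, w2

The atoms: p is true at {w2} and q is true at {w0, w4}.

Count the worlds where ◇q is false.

0

w0: successors {w0, w4}; q there: w0:T, w4:T. ✓
w2: successors {w0}; q there: w0:T. ✓
w4: successors {w0, w2}; q there: w0:T, w2:F. ✓
Satisfying worlds: {w0, w2, w4}.
So ◇q fails at the other 0 worlds.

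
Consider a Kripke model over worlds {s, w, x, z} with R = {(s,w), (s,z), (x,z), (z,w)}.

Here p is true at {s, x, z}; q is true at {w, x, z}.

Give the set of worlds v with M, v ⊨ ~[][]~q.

{s, x}

s: [][]~q is F. ✓
w: [][]~q is T. ✗
x: [][]~q is F. ✓
z: [][]~q is T. ✗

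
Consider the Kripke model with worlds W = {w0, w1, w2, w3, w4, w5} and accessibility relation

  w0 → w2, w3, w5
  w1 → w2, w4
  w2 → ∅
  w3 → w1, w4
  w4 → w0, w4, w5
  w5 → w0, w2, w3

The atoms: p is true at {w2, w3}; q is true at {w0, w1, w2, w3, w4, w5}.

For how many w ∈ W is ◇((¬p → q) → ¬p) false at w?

w0: successors {w2, w3, w5}; (¬p → q) → ¬p there: w2:F, w3:F, w5:T. ✓
w1: successors {w2, w4}; (¬p → q) → ¬p there: w2:F, w4:T. ✓
w2: no successors, so ◇((¬p → q) → ¬p) fails. ✗
w3: successors {w1, w4}; (¬p → q) → ¬p there: w1:T, w4:T. ✓
w4: successors {w0, w4, w5}; (¬p → q) → ¬p there: w0:T, w4:T, w5:T. ✓
w5: successors {w0, w2, w3}; (¬p → q) → ¬p there: w0:T, w2:F, w3:F. ✓
Satisfying worlds: {w0, w1, w3, w4, w5}.
So ◇((¬p → q) → ¬p) fails at the other 1 world.

1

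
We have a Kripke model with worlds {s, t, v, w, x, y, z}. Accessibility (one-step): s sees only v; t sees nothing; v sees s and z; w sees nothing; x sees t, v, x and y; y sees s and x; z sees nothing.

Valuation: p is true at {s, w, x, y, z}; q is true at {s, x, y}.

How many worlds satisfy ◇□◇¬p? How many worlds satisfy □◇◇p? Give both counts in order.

2 and 4

For ◇□◇¬p:
s: successors {v}; □◇¬p there: v:F. ✗
t: no successors, so ◇□◇¬p fails. ✗
v: successors {s, z}; □◇¬p there: s:F, z:T. ✓
w: no successors, so ◇□◇¬p fails. ✗
x: successors {t, v, x, y}; □◇¬p there: t:T, v:F, x:F, y:T. ✓
y: successors {s, x}; □◇¬p there: s:F, x:F. ✗
z: no successors, so ◇□◇¬p fails. ✗
— 2 worlds.
For □◇◇p:
s: successors {v}; ◇◇p there: v:F. ✗
t: no successors, so □◇◇p holds vacuously. ✓
v: successors {s, z}; ◇◇p there: s:T, z:F. ✗
w: no successors, so □◇◇p holds vacuously. ✓
x: successors {t, v, x, y}; ◇◇p there: t:F, v:F, x:T, y:T. ✗
y: successors {s, x}; ◇◇p there: s:T, x:T. ✓
z: no successors, so □◇◇p holds vacuously. ✓
— 4 worlds.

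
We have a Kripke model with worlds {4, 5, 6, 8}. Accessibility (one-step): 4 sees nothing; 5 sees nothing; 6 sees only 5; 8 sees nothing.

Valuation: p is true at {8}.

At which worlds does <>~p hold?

{6}

4: no successors, so <>~p fails. ✗
5: no successors, so <>~p fails. ✗
6: successors {5}; ~p there: 5:T. ✓
8: no successors, so <>~p fails. ✗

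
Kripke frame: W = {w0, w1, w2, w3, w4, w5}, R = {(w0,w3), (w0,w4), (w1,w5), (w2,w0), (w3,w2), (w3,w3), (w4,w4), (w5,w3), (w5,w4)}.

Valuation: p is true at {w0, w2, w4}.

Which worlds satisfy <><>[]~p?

w0: successors {w3, w4}; <>[]~p there: w3:F, w4:F. ✗
w1: successors {w5}; <>[]~p there: w5:F. ✗
w2: successors {w0}; <>[]~p there: w0:F. ✗
w3: successors {w2, w3}; <>[]~p there: w2:F, w3:F. ✗
w4: successors {w4}; <>[]~p there: w4:F. ✗
w5: successors {w3, w4}; <>[]~p there: w3:F, w4:F. ✗

∅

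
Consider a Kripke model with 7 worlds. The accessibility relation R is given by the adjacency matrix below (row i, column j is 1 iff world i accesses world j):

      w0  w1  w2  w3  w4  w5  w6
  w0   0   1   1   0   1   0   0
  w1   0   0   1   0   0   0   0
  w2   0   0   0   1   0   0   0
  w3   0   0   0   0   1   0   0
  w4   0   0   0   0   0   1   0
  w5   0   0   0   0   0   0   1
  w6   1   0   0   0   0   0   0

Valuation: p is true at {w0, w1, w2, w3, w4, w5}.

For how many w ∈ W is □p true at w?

6

w0: successors {w1, w2, w4}; p there: w1:T, w2:T, w4:T. ✓
w1: successors {w2}; p there: w2:T. ✓
w2: successors {w3}; p there: w3:T. ✓
w3: successors {w4}; p there: w4:T. ✓
w4: successors {w5}; p there: w5:T. ✓
w5: successors {w6}; p there: w6:F. ✗
w6: successors {w0}; p there: w0:T. ✓
Satisfying worlds: {w0, w1, w2, w3, w4, w6}.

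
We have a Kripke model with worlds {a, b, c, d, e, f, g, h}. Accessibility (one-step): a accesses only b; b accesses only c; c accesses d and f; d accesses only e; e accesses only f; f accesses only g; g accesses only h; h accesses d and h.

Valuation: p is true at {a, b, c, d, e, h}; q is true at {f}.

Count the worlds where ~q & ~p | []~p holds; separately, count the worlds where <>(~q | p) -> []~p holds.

3 and 2

For ~q & ~p | []~p:
a: ~q & ~p is F, []~p is F. ✗
b: ~q & ~p is F, []~p is F. ✗
c: ~q & ~p is F, []~p is F. ✗
d: ~q & ~p is F, []~p is F. ✗
e: ~q & ~p is F, []~p is T. ✓
f: ~q & ~p is F, []~p is T. ✓
g: ~q & ~p is T, []~p is F. ✓
h: ~q & ~p is F, []~p is F. ✗
— 3 worlds.
For <>(~q | p) -> []~p:
a: <>(~q | p) is T, []~p is F. ✗
b: <>(~q | p) is T, []~p is F. ✗
c: <>(~q | p) is T, []~p is F. ✗
d: <>(~q | p) is T, []~p is F. ✗
e: <>(~q | p) is F, []~p is T. ✓
f: <>(~q | p) is T, []~p is T. ✓
g: <>(~q | p) is T, []~p is F. ✗
h: <>(~q | p) is T, []~p is F. ✗
— 2 worlds.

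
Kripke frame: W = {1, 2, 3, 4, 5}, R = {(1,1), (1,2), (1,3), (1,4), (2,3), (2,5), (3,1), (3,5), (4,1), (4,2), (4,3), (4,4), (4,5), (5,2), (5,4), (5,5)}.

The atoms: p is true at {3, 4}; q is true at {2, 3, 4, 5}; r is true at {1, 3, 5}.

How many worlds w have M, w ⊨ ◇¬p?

1: successors {1, 2, 3, 4}; ¬p there: 1:T, 2:T, 3:F, 4:F. ✓
2: successors {3, 5}; ¬p there: 3:F, 5:T. ✓
3: successors {1, 5}; ¬p there: 1:T, 5:T. ✓
4: successors {1, 2, 3, 4, 5}; ¬p there: 1:T, 2:T, 3:F, 4:F, 5:T. ✓
5: successors {2, 4, 5}; ¬p there: 2:T, 4:F, 5:T. ✓
Satisfying worlds: {1, 2, 3, 4, 5}.

5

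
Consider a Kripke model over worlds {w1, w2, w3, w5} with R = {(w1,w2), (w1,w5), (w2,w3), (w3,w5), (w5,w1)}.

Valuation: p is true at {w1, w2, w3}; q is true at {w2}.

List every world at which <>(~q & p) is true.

w1: successors {w2, w5}; ~q & p there: w2:F, w5:F. ✗
w2: successors {w3}; ~q & p there: w3:T. ✓
w3: successors {w5}; ~q & p there: w5:F. ✗
w5: successors {w1}; ~q & p there: w1:T. ✓

{w2, w5}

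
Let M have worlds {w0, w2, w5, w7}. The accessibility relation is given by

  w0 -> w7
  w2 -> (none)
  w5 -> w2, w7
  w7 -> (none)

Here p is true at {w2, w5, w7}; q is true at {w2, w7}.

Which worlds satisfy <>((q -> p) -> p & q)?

{w0, w5}

w0: successors {w7}; (q -> p) -> p & q there: w7:T. ✓
w2: no successors, so <>((q -> p) -> p & q) fails. ✗
w5: successors {w2, w7}; (q -> p) -> p & q there: w2:T, w7:T. ✓
w7: no successors, so <>((q -> p) -> p & q) fails. ✗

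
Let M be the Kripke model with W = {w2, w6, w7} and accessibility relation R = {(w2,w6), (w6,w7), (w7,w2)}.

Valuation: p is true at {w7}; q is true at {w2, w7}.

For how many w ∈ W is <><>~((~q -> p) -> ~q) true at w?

2

w2: successors {w6}; <>~((~q -> p) -> ~q) there: w6:T. ✓
w6: successors {w7}; <>~((~q -> p) -> ~q) there: w7:T. ✓
w7: successors {w2}; <>~((~q -> p) -> ~q) there: w2:F. ✗
Satisfying worlds: {w2, w6}.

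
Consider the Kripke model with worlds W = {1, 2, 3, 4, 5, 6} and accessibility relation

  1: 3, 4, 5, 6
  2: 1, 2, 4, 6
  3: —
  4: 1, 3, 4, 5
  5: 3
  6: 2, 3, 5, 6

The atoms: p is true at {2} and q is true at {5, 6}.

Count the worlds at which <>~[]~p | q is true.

1: <>~[]~p is T, q is F. ✓
2: <>~[]~p is T, q is F. ✓
3: <>~[]~p is F, q is F. ✗
4: <>~[]~p is F, q is F. ✗
5: <>~[]~p is F, q is T. ✓
6: <>~[]~p is T, q is T. ✓
Satisfying worlds: {1, 2, 5, 6}.

4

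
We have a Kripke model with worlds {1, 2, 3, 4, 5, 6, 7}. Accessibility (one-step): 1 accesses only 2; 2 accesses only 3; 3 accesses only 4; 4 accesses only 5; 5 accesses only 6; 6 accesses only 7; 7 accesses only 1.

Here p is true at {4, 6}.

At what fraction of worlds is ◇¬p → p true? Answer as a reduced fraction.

4/7

1: ◇¬p is T, p is F. ✗
2: ◇¬p is T, p is F. ✗
3: ◇¬p is F, p is F. ✓
4: ◇¬p is T, p is T. ✓
5: ◇¬p is F, p is F. ✓
6: ◇¬p is T, p is T. ✓
7: ◇¬p is T, p is F. ✗
That's 4 of 7 worlds, so 4/7.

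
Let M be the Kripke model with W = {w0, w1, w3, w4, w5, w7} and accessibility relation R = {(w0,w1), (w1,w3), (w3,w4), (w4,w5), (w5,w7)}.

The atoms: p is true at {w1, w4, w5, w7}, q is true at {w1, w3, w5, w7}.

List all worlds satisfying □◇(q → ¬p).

{w0, w1, w7}

w0: successors {w1}; ◇(q → ¬p) there: w1:T. ✓
w1: successors {w3}; ◇(q → ¬p) there: w3:T. ✓
w3: successors {w4}; ◇(q → ¬p) there: w4:F. ✗
w4: successors {w5}; ◇(q → ¬p) there: w5:F. ✗
w5: successors {w7}; ◇(q → ¬p) there: w7:F. ✗
w7: no successors, so □◇(q → ¬p) holds vacuously. ✓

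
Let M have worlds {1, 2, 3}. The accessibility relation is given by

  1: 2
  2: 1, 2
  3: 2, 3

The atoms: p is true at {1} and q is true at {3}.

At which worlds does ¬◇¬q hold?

1: ◇¬q is T. ✗
2: ◇¬q is T. ✗
3: ◇¬q is T. ✗

∅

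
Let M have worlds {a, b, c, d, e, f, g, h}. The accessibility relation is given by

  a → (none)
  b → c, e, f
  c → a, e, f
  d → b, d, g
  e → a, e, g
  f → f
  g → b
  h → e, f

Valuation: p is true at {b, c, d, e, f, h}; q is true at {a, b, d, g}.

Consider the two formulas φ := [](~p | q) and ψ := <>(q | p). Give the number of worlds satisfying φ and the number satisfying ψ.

3 and 7

For [](~p | q):
a: no successors, so [](~p | q) holds vacuously. ✓
b: successors {c, e, f}; ~p | q there: c:F, e:F, f:F. ✗
c: successors {a, e, f}; ~p | q there: a:T, e:F, f:F. ✗
d: successors {b, d, g}; ~p | q there: b:T, d:T, g:T. ✓
e: successors {a, e, g}; ~p | q there: a:T, e:F, g:T. ✗
f: successors {f}; ~p | q there: f:F. ✗
g: successors {b}; ~p | q there: b:T. ✓
h: successors {e, f}; ~p | q there: e:F, f:F. ✗
— 3 worlds.
For <>(q | p):
a: no successors, so <>(q | p) fails. ✗
b: successors {c, e, f}; q | p there: c:T, e:T, f:T. ✓
c: successors {a, e, f}; q | p there: a:T, e:T, f:T. ✓
d: successors {b, d, g}; q | p there: b:T, d:T, g:T. ✓
e: successors {a, e, g}; q | p there: a:T, e:T, g:T. ✓
f: successors {f}; q | p there: f:T. ✓
g: successors {b}; q | p there: b:T. ✓
h: successors {e, f}; q | p there: e:T, f:T. ✓
— 7 worlds.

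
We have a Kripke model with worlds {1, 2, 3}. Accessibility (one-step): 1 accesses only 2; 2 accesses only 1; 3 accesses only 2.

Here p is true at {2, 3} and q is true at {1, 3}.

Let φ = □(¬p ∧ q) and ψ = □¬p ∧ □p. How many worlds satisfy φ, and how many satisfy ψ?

For □(¬p ∧ q):
1: successors {2}; ¬p ∧ q there: 2:F. ✗
2: successors {1}; ¬p ∧ q there: 1:T. ✓
3: successors {2}; ¬p ∧ q there: 2:F. ✗
— 1 world.
For □¬p ∧ □p:
1: □¬p is F, □p is T. ✗
2: □¬p is T, □p is F. ✗
3: □¬p is F, □p is T. ✗
— 0 worlds.

1 and 0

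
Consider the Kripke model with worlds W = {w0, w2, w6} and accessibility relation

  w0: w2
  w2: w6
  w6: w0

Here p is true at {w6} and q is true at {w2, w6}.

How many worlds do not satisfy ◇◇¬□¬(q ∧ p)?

2

w0: successors {w2}; ◇¬□¬(q ∧ p) there: w2:F. ✗
w2: successors {w6}; ◇¬□¬(q ∧ p) there: w6:F. ✗
w6: successors {w0}; ◇¬□¬(q ∧ p) there: w0:T. ✓
Satisfying worlds: {w6}.
So ◇◇¬□¬(q ∧ p) fails at the other 2 worlds.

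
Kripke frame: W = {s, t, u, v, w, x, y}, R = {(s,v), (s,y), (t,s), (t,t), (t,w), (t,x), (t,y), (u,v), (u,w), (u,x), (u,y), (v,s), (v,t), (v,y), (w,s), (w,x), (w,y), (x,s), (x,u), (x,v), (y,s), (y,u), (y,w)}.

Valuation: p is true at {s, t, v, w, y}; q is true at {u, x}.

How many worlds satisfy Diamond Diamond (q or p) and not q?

5

s: Diamond Diamond (q or p) is T, not q is T. ✓
t: Diamond Diamond (q or p) is T, not q is T. ✓
u: Diamond Diamond (q or p) is T, not q is F. ✗
v: Diamond Diamond (q or p) is T, not q is T. ✓
w: Diamond Diamond (q or p) is T, not q is T. ✓
x: Diamond Diamond (q or p) is T, not q is F. ✗
y: Diamond Diamond (q or p) is T, not q is T. ✓
Satisfying worlds: {s, t, v, w, y}.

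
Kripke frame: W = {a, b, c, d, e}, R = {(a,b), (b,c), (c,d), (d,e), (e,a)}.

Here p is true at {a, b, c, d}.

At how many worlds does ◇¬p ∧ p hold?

a: ◇¬p is F, p is T. ✗
b: ◇¬p is F, p is T. ✗
c: ◇¬p is F, p is T. ✗
d: ◇¬p is T, p is T. ✓
e: ◇¬p is F, p is F. ✗
Satisfying worlds: {d}.

1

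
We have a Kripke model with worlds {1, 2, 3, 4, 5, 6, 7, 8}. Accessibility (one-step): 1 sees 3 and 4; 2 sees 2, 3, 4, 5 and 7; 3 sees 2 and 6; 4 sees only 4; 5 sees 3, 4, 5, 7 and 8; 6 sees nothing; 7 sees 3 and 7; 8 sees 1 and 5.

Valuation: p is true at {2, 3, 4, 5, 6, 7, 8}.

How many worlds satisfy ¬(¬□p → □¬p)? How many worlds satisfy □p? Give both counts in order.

For ¬(¬□p → □¬p):
1: ¬□p → □¬p is T. ✗
2: ¬□p → □¬p is T. ✗
3: ¬□p → □¬p is T. ✗
4: ¬□p → □¬p is T. ✗
5: ¬□p → □¬p is T. ✗
6: ¬□p → □¬p is T. ✗
7: ¬□p → □¬p is T. ✗
8: ¬□p → □¬p is F. ✓
— 1 world.
For □p:
1: successors {3, 4}; p there: 3:T, 4:T. ✓
2: successors {2, 3, 4, 5, 7}; p there: 2:T, 3:T, 4:T, 5:T, 7:T. ✓
3: successors {2, 6}; p there: 2:T, 6:T. ✓
4: successors {4}; p there: 4:T. ✓
5: successors {3, 4, 5, 7, 8}; p there: 3:T, 4:T, 5:T, 7:T, 8:T. ✓
6: no successors, so □p holds vacuously. ✓
7: successors {3, 7}; p there: 3:T, 7:T. ✓
8: successors {1, 5}; p there: 1:F, 5:T. ✗
— 7 worlds.

1 and 7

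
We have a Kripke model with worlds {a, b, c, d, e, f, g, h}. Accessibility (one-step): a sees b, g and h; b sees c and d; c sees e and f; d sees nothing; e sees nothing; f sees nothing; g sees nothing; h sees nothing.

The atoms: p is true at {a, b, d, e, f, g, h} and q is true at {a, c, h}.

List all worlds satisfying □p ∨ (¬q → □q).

{a, c, d, e, f, g, h}

a: □p is T, ¬q → □q is T. ✓
b: □p is F, ¬q → □q is F. ✗
c: □p is T, ¬q → □q is T. ✓
d: □p is T, ¬q → □q is T. ✓
e: □p is T, ¬q → □q is T. ✓
f: □p is T, ¬q → □q is T. ✓
g: □p is T, ¬q → □q is T. ✓
h: □p is T, ¬q → □q is T. ✓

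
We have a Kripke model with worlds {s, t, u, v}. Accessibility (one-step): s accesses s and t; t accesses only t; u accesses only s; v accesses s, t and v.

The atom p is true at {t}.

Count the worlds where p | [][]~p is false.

s: p is F, [][]~p is F. ✗
t: p is T, [][]~p is F. ✓
u: p is F, [][]~p is F. ✗
v: p is F, [][]~p is F. ✗
Satisfying worlds: {t}.
So p | [][]~p fails at the other 3 worlds.

3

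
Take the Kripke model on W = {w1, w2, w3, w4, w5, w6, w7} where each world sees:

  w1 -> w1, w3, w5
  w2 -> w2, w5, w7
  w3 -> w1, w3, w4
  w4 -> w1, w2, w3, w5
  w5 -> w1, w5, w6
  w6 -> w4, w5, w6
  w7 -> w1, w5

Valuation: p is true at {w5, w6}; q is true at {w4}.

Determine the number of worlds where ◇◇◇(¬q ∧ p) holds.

7

w1: successors {w1, w3, w5}; ◇◇(¬q ∧ p) there: w1:T, w3:T, w5:T. ✓
w2: successors {w2, w5, w7}; ◇◇(¬q ∧ p) there: w2:T, w5:T, w7:T. ✓
w3: successors {w1, w3, w4}; ◇◇(¬q ∧ p) there: w1:T, w3:T, w4:T. ✓
w4: successors {w1, w2, w3, w5}; ◇◇(¬q ∧ p) there: w1:T, w2:T, w3:T, w5:T. ✓
w5: successors {w1, w5, w6}; ◇◇(¬q ∧ p) there: w1:T, w5:T, w6:T. ✓
w6: successors {w4, w5, w6}; ◇◇(¬q ∧ p) there: w4:T, w5:T, w6:T. ✓
w7: successors {w1, w5}; ◇◇(¬q ∧ p) there: w1:T, w5:T. ✓
Satisfying worlds: {w1, w2, w3, w4, w5, w6, w7}.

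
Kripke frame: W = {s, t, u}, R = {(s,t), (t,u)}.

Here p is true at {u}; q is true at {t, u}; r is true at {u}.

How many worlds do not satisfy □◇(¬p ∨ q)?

1

s: successors {t}; ◇(¬p ∨ q) there: t:T. ✓
t: successors {u}; ◇(¬p ∨ q) there: u:F. ✗
u: no successors, so □◇(¬p ∨ q) holds vacuously. ✓
Satisfying worlds: {s, u}.
So □◇(¬p ∨ q) fails at the other 1 world.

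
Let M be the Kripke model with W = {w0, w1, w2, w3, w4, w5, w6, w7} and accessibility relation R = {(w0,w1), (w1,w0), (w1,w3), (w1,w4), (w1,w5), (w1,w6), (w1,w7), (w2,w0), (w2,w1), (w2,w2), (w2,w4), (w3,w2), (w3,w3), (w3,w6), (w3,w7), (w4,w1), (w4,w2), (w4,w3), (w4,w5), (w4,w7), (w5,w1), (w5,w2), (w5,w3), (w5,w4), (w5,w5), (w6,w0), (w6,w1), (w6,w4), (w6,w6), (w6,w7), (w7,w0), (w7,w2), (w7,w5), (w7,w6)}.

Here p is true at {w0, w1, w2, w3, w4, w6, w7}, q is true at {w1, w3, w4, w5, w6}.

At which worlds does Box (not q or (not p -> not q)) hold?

{w0, w2, w3, w6}

w0: successors {w1}; not q or (not p -> not q) there: w1:T. ✓
w1: successors {w0, w3, w4, w5, w6, w7}; not q or (not p -> not q) there: w0:T, w3:T, w4:T, w5:F, w6:T, w7:T. ✗
w2: successors {w0, w1, w2, w4}; not q or (not p -> not q) there: w0:T, w1:T, w2:T, w4:T. ✓
w3: successors {w2, w3, w6, w7}; not q or (not p -> not q) there: w2:T, w3:T, w6:T, w7:T. ✓
w4: successors {w1, w2, w3, w5, w7}; not q or (not p -> not q) there: w1:T, w2:T, w3:T, w5:F, w7:T. ✗
w5: successors {w1, w2, w3, w4, w5}; not q or (not p -> not q) there: w1:T, w2:T, w3:T, w4:T, w5:F. ✗
w6: successors {w0, w1, w4, w6, w7}; not q or (not p -> not q) there: w0:T, w1:T, w4:T, w6:T, w7:T. ✓
w7: successors {w0, w2, w5, w6}; not q or (not p -> not q) there: w0:T, w2:T, w5:F, w6:T. ✗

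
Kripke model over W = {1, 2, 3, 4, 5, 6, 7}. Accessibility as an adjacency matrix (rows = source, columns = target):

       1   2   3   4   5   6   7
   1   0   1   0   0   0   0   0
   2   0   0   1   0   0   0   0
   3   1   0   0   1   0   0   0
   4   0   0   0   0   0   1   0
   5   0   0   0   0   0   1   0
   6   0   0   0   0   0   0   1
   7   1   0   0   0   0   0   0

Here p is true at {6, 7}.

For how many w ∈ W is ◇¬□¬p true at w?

3

1: successors {2}; ¬□¬p there: 2:F. ✗
2: successors {3}; ¬□¬p there: 3:F. ✗
3: successors {1, 4}; ¬□¬p there: 1:F, 4:T. ✓
4: successors {6}; ¬□¬p there: 6:T. ✓
5: successors {6}; ¬□¬p there: 6:T. ✓
6: successors {7}; ¬□¬p there: 7:F. ✗
7: successors {1}; ¬□¬p there: 1:F. ✗
Satisfying worlds: {3, 4, 5}.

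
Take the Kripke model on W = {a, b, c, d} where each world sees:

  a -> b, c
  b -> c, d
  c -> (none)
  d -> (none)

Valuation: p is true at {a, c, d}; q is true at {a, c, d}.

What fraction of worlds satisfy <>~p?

a: successors {b, c}; ~p there: b:T, c:F. ✓
b: successors {c, d}; ~p there: c:F, d:F. ✗
c: no successors, so <>~p fails. ✗
d: no successors, so <>~p fails. ✗
That's 1 of 4 worlds, so 1/4.

1/4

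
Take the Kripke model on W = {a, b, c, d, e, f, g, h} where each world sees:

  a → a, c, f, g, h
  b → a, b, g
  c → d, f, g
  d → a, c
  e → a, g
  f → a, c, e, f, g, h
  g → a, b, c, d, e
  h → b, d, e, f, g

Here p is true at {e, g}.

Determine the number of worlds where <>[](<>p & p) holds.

0

a: successors {a, c, f, g, h}; [](<>p & p) there: a:F, c:F, f:F, g:F, h:F. ✗
b: successors {a, b, g}; [](<>p & p) there: a:F, b:F, g:F. ✗
c: successors {d, f, g}; [](<>p & p) there: d:F, f:F, g:F. ✗
d: successors {a, c}; [](<>p & p) there: a:F, c:F. ✗
e: successors {a, g}; [](<>p & p) there: a:F, g:F. ✗
f: successors {a, c, e, f, g, h}; [](<>p & p) there: a:F, c:F, e:F, f:F, g:F, h:F. ✗
g: successors {a, b, c, d, e}; [](<>p & p) there: a:F, b:F, c:F, d:F, e:F. ✗
h: successors {b, d, e, f, g}; [](<>p & p) there: b:F, d:F, e:F, f:F, g:F. ✗
Satisfying worlds: ∅.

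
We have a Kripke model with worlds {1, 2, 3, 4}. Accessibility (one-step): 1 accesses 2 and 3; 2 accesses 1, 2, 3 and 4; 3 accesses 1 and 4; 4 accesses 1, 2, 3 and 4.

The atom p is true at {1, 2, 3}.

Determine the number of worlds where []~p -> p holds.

4

1: []~p is F, p is T. ✓
2: []~p is F, p is T. ✓
3: []~p is F, p is T. ✓
4: []~p is F, p is F. ✓
Satisfying worlds: {1, 2, 3, 4}.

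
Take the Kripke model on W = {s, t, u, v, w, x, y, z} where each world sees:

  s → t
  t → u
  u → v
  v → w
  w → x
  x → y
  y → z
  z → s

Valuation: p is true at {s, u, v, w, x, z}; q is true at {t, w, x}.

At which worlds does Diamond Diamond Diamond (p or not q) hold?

{s, t, u, v, w, x, z}

s: successors {t}; Diamond Diamond (p or not q) there: t:T. ✓
t: successors {u}; Diamond Diamond (p or not q) there: u:T. ✓
u: successors {v}; Diamond Diamond (p or not q) there: v:T. ✓
v: successors {w}; Diamond Diamond (p or not q) there: w:T. ✓
w: successors {x}; Diamond Diamond (p or not q) there: x:T. ✓
x: successors {y}; Diamond Diamond (p or not q) there: y:T. ✓
y: successors {z}; Diamond Diamond (p or not q) there: z:F. ✗
z: successors {s}; Diamond Diamond (p or not q) there: s:T. ✓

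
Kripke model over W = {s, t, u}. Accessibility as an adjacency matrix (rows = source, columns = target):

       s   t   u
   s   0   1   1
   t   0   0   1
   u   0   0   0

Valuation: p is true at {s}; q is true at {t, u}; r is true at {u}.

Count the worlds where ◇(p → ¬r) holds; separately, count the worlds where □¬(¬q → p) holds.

2 and 1

For ◇(p → ¬r):
s: successors {t, u}; p → ¬r there: t:T, u:T. ✓
t: successors {u}; p → ¬r there: u:T. ✓
u: no successors, so ◇(p → ¬r) fails. ✗
— 2 worlds.
For □¬(¬q → p):
s: successors {t, u}; ¬(¬q → p) there: t:F, u:F. ✗
t: successors {u}; ¬(¬q → p) there: u:F. ✗
u: no successors, so □¬(¬q → p) holds vacuously. ✓
— 1 world.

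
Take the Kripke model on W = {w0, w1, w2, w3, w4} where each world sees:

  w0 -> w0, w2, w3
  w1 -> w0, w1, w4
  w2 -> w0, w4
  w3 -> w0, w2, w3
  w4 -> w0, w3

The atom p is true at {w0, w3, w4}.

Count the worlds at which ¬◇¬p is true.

2

w0: ◇¬p is T. ✗
w1: ◇¬p is T. ✗
w2: ◇¬p is F. ✓
w3: ◇¬p is T. ✗
w4: ◇¬p is F. ✓
Satisfying worlds: {w2, w4}.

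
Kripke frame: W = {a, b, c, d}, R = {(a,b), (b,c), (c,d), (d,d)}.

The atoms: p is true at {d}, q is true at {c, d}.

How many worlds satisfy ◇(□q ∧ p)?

a: successors {b}; □q ∧ p there: b:F. ✗
b: successors {c}; □q ∧ p there: c:F. ✗
c: successors {d}; □q ∧ p there: d:T. ✓
d: successors {d}; □q ∧ p there: d:T. ✓
Satisfying worlds: {c, d}.

2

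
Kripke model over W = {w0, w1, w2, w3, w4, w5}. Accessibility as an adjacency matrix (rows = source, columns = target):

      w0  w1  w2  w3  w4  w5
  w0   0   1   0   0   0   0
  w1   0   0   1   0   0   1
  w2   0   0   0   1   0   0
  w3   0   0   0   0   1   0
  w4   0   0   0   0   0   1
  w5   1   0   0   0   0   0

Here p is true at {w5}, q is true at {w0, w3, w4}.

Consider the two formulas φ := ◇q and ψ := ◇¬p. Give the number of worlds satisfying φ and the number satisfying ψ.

For ◇q:
w0: successors {w1}; q there: w1:F. ✗
w1: successors {w2, w5}; q there: w2:F, w5:F. ✗
w2: successors {w3}; q there: w3:T. ✓
w3: successors {w4}; q there: w4:T. ✓
w4: successors {w5}; q there: w5:F. ✗
w5: successors {w0}; q there: w0:T. ✓
— 3 worlds.
For ◇¬p:
w0: successors {w1}; ¬p there: w1:T. ✓
w1: successors {w2, w5}; ¬p there: w2:T, w5:F. ✓
w2: successors {w3}; ¬p there: w3:T. ✓
w3: successors {w4}; ¬p there: w4:T. ✓
w4: successors {w5}; ¬p there: w5:F. ✗
w5: successors {w0}; ¬p there: w0:T. ✓
— 5 worlds.

3 and 5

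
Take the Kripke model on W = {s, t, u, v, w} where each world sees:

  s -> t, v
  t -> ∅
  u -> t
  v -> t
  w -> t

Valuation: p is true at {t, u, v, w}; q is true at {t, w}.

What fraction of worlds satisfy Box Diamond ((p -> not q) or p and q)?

1/5

s: successors {t, v}; Diamond ((p -> not q) or p and q) there: t:F, v:T. ✗
t: no successors, so Box Diamond ((p -> not q) or p and q) holds vacuously. ✓
u: successors {t}; Diamond ((p -> not q) or p and q) there: t:F. ✗
v: successors {t}; Diamond ((p -> not q) or p and q) there: t:F. ✗
w: successors {t}; Diamond ((p -> not q) or p and q) there: t:F. ✗
That's 1 of 5 worlds, so 1/5.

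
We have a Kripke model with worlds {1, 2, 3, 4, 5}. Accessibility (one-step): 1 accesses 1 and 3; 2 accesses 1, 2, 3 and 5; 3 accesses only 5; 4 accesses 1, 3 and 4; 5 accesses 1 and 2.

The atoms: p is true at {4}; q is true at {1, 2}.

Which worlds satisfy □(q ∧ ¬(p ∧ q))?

{5}

1: successors {1, 3}; q ∧ ¬(p ∧ q) there: 1:T, 3:F. ✗
2: successors {1, 2, 3, 5}; q ∧ ¬(p ∧ q) there: 1:T, 2:T, 3:F, 5:F. ✗
3: successors {5}; q ∧ ¬(p ∧ q) there: 5:F. ✗
4: successors {1, 3, 4}; q ∧ ¬(p ∧ q) there: 1:T, 3:F, 4:F. ✗
5: successors {1, 2}; q ∧ ¬(p ∧ q) there: 1:T, 2:T. ✓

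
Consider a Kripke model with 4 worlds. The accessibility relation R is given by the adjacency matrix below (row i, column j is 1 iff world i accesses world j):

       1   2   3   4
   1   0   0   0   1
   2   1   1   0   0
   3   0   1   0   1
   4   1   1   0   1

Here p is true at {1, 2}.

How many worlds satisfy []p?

1: successors {4}; p there: 4:F. ✗
2: successors {1, 2}; p there: 1:T, 2:T. ✓
3: successors {2, 4}; p there: 2:T, 4:F. ✗
4: successors {1, 2, 4}; p there: 1:T, 2:T, 4:F. ✗
Satisfying worlds: {2}.

1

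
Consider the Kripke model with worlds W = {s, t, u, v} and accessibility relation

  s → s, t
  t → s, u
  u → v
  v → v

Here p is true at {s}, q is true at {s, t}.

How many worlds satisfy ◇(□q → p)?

s: successors {s, t}; □q → p there: s:T, t:T. ✓
t: successors {s, u}; □q → p there: s:T, u:T. ✓
u: successors {v}; □q → p there: v:T. ✓
v: successors {v}; □q → p there: v:T. ✓
Satisfying worlds: {s, t, u, v}.

4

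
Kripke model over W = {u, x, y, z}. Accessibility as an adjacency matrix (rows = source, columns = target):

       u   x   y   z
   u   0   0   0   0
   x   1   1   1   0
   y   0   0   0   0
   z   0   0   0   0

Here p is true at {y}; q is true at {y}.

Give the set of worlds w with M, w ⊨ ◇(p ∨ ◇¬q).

u: no successors, so ◇(p ∨ ◇¬q) fails. ✗
x: successors {u, x, y}; p ∨ ◇¬q there: u:F, x:T, y:T. ✓
y: no successors, so ◇(p ∨ ◇¬q) fails. ✗
z: no successors, so ◇(p ∨ ◇¬q) fails. ✗

{x}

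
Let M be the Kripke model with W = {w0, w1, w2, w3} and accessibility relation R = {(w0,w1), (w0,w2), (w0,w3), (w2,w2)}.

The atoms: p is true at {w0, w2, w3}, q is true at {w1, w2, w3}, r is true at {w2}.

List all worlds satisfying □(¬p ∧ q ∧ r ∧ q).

w0: successors {w1, w2, w3}; ¬p ∧ q ∧ r ∧ q there: w1:F, w2:F, w3:F. ✗
w1: no successors, so □(¬p ∧ q ∧ r ∧ q) holds vacuously. ✓
w2: successors {w2}; ¬p ∧ q ∧ r ∧ q there: w2:F. ✗
w3: no successors, so □(¬p ∧ q ∧ r ∧ q) holds vacuously. ✓

{w1, w3}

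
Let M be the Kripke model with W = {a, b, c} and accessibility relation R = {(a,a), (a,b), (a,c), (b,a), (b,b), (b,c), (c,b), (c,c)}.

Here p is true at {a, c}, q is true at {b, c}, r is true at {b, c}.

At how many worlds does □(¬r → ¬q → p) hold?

a: successors {a, b, c}; ¬r → ¬q → p there: a:T, b:T, c:T. ✓
b: successors {a, b, c}; ¬r → ¬q → p there: a:T, b:T, c:T. ✓
c: successors {b, c}; ¬r → ¬q → p there: b:T, c:T. ✓
Satisfying worlds: {a, b, c}.

3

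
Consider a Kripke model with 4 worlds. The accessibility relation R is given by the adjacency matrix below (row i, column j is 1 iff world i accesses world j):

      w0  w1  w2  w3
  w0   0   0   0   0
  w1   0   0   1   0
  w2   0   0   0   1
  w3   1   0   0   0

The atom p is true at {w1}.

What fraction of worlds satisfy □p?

w0: no successors, so □p holds vacuously. ✓
w1: successors {w2}; p there: w2:F. ✗
w2: successors {w3}; p there: w3:F. ✗
w3: successors {w0}; p there: w0:F. ✗
That's 1 of 4 worlds, so 1/4.

1/4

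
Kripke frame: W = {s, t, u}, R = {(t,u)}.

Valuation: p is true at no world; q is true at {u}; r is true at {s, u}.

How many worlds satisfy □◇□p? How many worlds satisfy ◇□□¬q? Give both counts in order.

2 and 1

For □◇□p:
s: no successors, so □◇□p holds vacuously. ✓
t: successors {u}; ◇□p there: u:F. ✗
u: no successors, so □◇□p holds vacuously. ✓
— 2 worlds.
For ◇□□¬q:
s: no successors, so ◇□□¬q fails. ✗
t: successors {u}; □□¬q there: u:T. ✓
u: no successors, so ◇□□¬q fails. ✗
— 1 world.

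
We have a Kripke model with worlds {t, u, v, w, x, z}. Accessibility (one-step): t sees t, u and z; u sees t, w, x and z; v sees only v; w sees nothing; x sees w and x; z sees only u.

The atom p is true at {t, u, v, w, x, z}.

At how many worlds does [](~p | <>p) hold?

4

t: successors {t, u, z}; ~p | <>p there: t:T, u:T, z:T. ✓
u: successors {t, w, x, z}; ~p | <>p there: t:T, w:F, x:T, z:T. ✗
v: successors {v}; ~p | <>p there: v:T. ✓
w: no successors, so [](~p | <>p) holds vacuously. ✓
x: successors {w, x}; ~p | <>p there: w:F, x:T. ✗
z: successors {u}; ~p | <>p there: u:T. ✓
Satisfying worlds: {t, v, w, z}.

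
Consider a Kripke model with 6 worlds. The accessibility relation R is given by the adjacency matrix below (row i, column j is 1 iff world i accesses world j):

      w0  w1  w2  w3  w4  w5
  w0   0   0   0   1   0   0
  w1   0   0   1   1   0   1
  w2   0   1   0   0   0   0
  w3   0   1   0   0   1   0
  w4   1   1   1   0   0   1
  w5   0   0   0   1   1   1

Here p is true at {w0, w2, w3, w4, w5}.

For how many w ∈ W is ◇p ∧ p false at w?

w0: ◇p is T, p is T. ✓
w1: ◇p is T, p is F. ✗
w2: ◇p is F, p is T. ✗
w3: ◇p is T, p is T. ✓
w4: ◇p is T, p is T. ✓
w5: ◇p is T, p is T. ✓
Satisfying worlds: {w0, w3, w4, w5}.
So ◇p ∧ p fails at the other 2 worlds.

2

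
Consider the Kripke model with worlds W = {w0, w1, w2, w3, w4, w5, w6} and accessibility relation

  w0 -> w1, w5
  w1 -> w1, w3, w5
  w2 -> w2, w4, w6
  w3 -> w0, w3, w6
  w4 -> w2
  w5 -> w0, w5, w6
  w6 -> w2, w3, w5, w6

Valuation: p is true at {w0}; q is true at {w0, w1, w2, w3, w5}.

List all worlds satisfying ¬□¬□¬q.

w0: □¬□¬q is T. ✗
w1: □¬□¬q is T. ✗
w2: □¬□¬q is T. ✗
w3: □¬□¬q is T. ✗
w4: □¬□¬q is T. ✗
w5: □¬□¬q is T. ✗
w6: □¬□¬q is T. ✗

∅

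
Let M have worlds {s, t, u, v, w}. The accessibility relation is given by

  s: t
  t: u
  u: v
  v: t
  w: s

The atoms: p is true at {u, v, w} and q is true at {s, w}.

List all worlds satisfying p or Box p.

{t, u, v, w}

s: p is F, Box p is F. ✗
t: p is F, Box p is T. ✓
u: p is T, Box p is T. ✓
v: p is T, Box p is F. ✓
w: p is T, Box p is F. ✓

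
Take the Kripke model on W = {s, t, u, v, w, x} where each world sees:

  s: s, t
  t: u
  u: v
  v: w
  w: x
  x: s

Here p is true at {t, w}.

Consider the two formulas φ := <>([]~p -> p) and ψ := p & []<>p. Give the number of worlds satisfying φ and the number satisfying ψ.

4 and 0

For <>([]~p -> p):
s: successors {s, t}; []~p -> p there: s:T, t:T. ✓
t: successors {u}; []~p -> p there: u:F. ✗
u: successors {v}; []~p -> p there: v:T. ✓
v: successors {w}; []~p -> p there: w:T. ✓
w: successors {x}; []~p -> p there: x:F. ✗
x: successors {s}; []~p -> p there: s:T. ✓
— 4 worlds.
For p & []<>p:
s: p is F, []<>p is F. ✗
t: p is T, []<>p is F. ✗
u: p is F, []<>p is T. ✗
v: p is F, []<>p is F. ✗
w: p is T, []<>p is F. ✗
x: p is F, []<>p is T. ✗
— 0 worlds.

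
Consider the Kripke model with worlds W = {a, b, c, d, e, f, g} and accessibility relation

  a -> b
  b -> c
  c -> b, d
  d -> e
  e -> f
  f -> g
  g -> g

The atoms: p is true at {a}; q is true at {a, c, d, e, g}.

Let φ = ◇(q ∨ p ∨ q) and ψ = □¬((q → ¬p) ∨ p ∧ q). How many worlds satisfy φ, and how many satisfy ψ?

5 and 0

For ◇(q ∨ p ∨ q):
a: successors {b}; q ∨ p ∨ q there: b:F. ✗
b: successors {c}; q ∨ p ∨ q there: c:T. ✓
c: successors {b, d}; q ∨ p ∨ q there: b:F, d:T. ✓
d: successors {e}; q ∨ p ∨ q there: e:T. ✓
e: successors {f}; q ∨ p ∨ q there: f:F. ✗
f: successors {g}; q ∨ p ∨ q there: g:T. ✓
g: successors {g}; q ∨ p ∨ q there: g:T. ✓
— 5 worlds.
For □¬((q → ¬p) ∨ p ∧ q):
a: successors {b}; ¬((q → ¬p) ∨ p ∧ q) there: b:F. ✗
b: successors {c}; ¬((q → ¬p) ∨ p ∧ q) there: c:F. ✗
c: successors {b, d}; ¬((q → ¬p) ∨ p ∧ q) there: b:F, d:F. ✗
d: successors {e}; ¬((q → ¬p) ∨ p ∧ q) there: e:F. ✗
e: successors {f}; ¬((q → ¬p) ∨ p ∧ q) there: f:F. ✗
f: successors {g}; ¬((q → ¬p) ∨ p ∧ q) there: g:F. ✗
g: successors {g}; ¬((q → ¬p) ∨ p ∧ q) there: g:F. ✗
— 0 worlds.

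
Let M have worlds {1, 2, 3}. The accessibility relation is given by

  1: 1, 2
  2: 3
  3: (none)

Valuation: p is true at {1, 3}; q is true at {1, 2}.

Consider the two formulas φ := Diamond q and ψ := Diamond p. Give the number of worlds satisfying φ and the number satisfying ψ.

For Diamond q:
1: successors {1, 2}; q there: 1:T, 2:T. ✓
2: successors {3}; q there: 3:F. ✗
3: no successors, so Diamond q fails. ✗
— 1 world.
For Diamond p:
1: successors {1, 2}; p there: 1:T, 2:F. ✓
2: successors {3}; p there: 3:T. ✓
3: no successors, so Diamond p fails. ✗
— 2 worlds.

1 and 2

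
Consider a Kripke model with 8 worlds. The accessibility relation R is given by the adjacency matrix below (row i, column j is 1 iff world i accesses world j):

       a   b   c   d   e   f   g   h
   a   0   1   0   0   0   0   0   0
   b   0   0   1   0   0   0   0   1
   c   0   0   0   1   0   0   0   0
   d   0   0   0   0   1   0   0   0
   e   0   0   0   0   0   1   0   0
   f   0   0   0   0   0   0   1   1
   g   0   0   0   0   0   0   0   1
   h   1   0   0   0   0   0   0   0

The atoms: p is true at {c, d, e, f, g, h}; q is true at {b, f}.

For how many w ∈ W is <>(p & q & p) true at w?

a: successors {b}; p & q & p there: b:F. ✗
b: successors {c, h}; p & q & p there: c:F, h:F. ✗
c: successors {d}; p & q & p there: d:F. ✗
d: successors {e}; p & q & p there: e:F. ✗
e: successors {f}; p & q & p there: f:T. ✓
f: successors {g, h}; p & q & p there: g:F, h:F. ✗
g: successors {h}; p & q & p there: h:F. ✗
h: successors {a}; p & q & p there: a:F. ✗
Satisfying worlds: {e}.

1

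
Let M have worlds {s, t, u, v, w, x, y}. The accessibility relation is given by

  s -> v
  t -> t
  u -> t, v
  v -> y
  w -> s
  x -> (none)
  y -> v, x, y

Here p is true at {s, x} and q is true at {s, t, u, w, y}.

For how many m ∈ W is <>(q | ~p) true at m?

6

s: successors {v}; q | ~p there: v:T. ✓
t: successors {t}; q | ~p there: t:T. ✓
u: successors {t, v}; q | ~p there: t:T, v:T. ✓
v: successors {y}; q | ~p there: y:T. ✓
w: successors {s}; q | ~p there: s:T. ✓
x: no successors, so <>(q | ~p) fails. ✗
y: successors {v, x, y}; q | ~p there: v:T, x:F, y:T. ✓
Satisfying worlds: {s, t, u, v, w, y}.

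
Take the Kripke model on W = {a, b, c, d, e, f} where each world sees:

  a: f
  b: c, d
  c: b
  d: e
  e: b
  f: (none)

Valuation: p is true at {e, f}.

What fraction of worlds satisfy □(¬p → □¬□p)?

2/3

a: successors {f}; ¬p → □¬□p there: f:T. ✓
b: successors {c, d}; ¬p → □¬□p there: c:T, d:T. ✓
c: successors {b}; ¬p → □¬□p there: b:F. ✗
d: successors {e}; ¬p → □¬□p there: e:T. ✓
e: successors {b}; ¬p → □¬□p there: b:F. ✗
f: no successors, so □(¬p → □¬□p) holds vacuously. ✓
That's 4 of 6 worlds, so 4/6 = 2/3.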